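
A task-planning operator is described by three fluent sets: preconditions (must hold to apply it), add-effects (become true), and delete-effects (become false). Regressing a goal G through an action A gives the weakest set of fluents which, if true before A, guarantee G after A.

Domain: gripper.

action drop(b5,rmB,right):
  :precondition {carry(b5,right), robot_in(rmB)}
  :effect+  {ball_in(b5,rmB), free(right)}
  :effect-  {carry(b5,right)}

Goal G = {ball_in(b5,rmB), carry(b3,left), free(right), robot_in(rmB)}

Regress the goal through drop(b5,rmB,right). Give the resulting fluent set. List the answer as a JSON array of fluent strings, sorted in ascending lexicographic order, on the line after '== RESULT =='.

Regress:
  G ∩ del = {}  (empty — regression defined)
  G \ add = {ball_in(b5,rmB), carry(b3,left), free(right), robot_in(rmB)} \ {ball_in(b5,rmB), free(right)} = {carry(b3,left), robot_in(rmB)}
  ∪ pre   = {carry(b3,left), robot_in(rmB)} ∪ {carry(b5,right), robot_in(rmB)}
          = {carry(b3,left), carry(b5,right), robot_in(rmB)}

== RESULT ==
["carry(b3,left)", "carry(b5,right)", "robot_in(rmB)"]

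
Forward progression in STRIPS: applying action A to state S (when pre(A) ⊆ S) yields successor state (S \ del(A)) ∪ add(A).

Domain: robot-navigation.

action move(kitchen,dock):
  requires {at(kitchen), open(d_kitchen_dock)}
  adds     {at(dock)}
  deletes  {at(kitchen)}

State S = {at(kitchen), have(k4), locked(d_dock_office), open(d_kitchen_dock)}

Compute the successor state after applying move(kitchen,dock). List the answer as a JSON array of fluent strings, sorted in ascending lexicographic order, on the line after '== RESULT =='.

Compute (S \ del) ∪ add:
  pre ⊆ S: {at(kitchen), open(d_kitchen_dock)} ⊆ S  — applicable
  S \ del = {have(k4), locked(d_dock_office), open(d_kitchen_dock)}
  ∪ add   = {at(dock), have(k4), locked(d_dock_office), open(d_kitchen_dock)}

== RESULT ==
["at(dock)", "have(k4)", "locked(d_dock_office)", "open(d_kitchen_dock)"]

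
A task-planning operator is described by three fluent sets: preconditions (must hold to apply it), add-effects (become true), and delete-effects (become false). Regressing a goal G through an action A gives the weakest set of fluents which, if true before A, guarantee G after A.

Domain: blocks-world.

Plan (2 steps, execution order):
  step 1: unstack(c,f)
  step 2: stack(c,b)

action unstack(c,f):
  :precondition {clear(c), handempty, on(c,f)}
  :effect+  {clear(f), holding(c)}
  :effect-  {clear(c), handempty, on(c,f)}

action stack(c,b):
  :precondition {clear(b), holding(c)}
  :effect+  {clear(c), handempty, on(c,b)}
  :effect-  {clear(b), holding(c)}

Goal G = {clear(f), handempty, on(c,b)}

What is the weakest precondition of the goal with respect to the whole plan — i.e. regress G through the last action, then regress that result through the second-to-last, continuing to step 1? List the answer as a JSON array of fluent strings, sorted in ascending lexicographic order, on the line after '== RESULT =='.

Regress step by step:
  through step 2 (stack(c,b)): drop {handempty, on(c,b)}, keep {clear(f)}, require {clear(b), holding(c)}
    → {clear(b), clear(f), holding(c)}
  through step 1 (unstack(c,f)): drop {clear(f), holding(c)}, keep {clear(b)}, require {clear(c), handempty, on(c,f)}
    → {clear(b), clear(c), handempty, on(c,f)}

== RESULT ==
["clear(b)", "clear(c)", "handempty", "on(c,f)"]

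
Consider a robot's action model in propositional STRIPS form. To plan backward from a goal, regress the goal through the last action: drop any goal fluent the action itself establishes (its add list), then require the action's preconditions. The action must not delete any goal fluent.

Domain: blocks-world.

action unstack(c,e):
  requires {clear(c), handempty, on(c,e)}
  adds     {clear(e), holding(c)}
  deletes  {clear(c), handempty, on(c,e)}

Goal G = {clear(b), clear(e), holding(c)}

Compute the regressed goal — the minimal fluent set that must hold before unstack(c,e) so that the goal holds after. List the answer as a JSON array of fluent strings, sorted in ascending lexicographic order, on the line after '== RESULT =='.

Compute (G \ add) ∪ pre:
  G ∩ del = {}  (empty — regression defined)
  G \ add = {clear(b), clear(e), holding(c)} \ {clear(e), holding(c)} = {clear(b)}
  ∪ pre   = {clear(b)} ∪ {clear(c), handempty, on(c,e)}
          = {clear(b), clear(c), handempty, on(c,e)}

== RESULT ==
["clear(b)", "clear(c)", "handempty", "on(c,e)"]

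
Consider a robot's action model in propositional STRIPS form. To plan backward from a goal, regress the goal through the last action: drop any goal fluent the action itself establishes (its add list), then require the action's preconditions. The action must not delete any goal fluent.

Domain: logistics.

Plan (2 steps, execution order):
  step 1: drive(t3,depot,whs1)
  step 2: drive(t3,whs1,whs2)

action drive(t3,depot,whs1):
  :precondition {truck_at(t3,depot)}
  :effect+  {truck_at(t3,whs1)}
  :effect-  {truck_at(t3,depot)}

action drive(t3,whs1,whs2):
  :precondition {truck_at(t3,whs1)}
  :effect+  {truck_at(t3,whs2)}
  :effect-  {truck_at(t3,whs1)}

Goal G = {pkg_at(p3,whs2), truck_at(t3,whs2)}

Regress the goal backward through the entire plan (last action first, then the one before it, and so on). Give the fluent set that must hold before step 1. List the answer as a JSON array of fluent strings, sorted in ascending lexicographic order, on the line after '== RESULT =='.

Regress step by step:
  through step 2 (drive(t3,whs1,whs2)): drop {truck_at(t3,whs2)}, keep {pkg_at(p3,whs2)}, require {truck_at(t3,whs1)}
    → {pkg_at(p3,whs2), truck_at(t3,whs1)}
  through step 1 (drive(t3,depot,whs1)): drop {truck_at(t3,whs1)}, keep {pkg_at(p3,whs2)}, require {truck_at(t3,depot)}
    → {pkg_at(p3,whs2), truck_at(t3,depot)}

== RESULT ==
["pkg_at(p3,whs2)", "truck_at(t3,depot)"]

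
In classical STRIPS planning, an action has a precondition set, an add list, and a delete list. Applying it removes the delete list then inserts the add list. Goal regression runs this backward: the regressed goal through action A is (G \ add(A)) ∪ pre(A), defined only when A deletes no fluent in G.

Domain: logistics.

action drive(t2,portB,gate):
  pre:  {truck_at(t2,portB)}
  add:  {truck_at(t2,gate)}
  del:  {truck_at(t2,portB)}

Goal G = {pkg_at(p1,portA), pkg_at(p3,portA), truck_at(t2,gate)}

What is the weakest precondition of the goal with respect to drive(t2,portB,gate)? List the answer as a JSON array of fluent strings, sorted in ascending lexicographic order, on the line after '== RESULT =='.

Compute (G \ add) ∪ pre:
  G ∩ del = {}  (empty — regression defined)
  G \ add = {pkg_at(p1,portA), pkg_at(p3,portA), truck_at(t2,gate)} \ {truck_at(t2,gate)} = {pkg_at(p1,portA), pkg_at(p3,portA)}
  ∪ pre   = {pkg_at(p1,portA), pkg_at(p3,portA)} ∪ {truck_at(t2,portB)}
          = {pkg_at(p1,portA), pkg_at(p3,portA), truck_at(t2,portB)}

== RESULT ==
["pkg_at(p1,portA)", "pkg_at(p3,portA)", "truck_at(t2,portB)"]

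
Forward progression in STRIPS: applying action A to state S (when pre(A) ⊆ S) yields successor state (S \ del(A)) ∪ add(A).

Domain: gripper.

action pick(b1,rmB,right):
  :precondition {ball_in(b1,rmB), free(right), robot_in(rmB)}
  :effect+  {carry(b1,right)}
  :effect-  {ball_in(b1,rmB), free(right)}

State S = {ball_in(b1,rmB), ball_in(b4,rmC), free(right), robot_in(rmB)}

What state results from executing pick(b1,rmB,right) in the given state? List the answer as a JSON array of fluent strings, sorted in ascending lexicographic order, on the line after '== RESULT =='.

Progress:
  pre ⊆ S: {ball_in(b1,rmB), free(right), robot_in(rmB)} ⊆ S  — applicable
  S \ del = {ball_in(b4,rmC), robot_in(rmB)}
  ∪ add   = {ball_in(b4,rmC), carry(b1,right), robot_in(rmB)}

== RESULT ==
["ball_in(b4,rmC)", "carry(b1,right)", "robot_in(rmB)"]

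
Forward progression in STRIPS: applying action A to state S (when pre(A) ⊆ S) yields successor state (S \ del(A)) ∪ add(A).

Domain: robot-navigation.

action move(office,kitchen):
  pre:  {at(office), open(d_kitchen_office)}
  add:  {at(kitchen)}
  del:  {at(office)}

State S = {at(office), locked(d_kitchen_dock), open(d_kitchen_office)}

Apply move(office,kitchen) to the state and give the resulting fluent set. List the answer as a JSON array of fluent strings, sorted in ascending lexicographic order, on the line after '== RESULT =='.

Progress:
  pre ⊆ S: {at(office), open(d_kitchen_office)} ⊆ S  — applicable
  S \ del = {locked(d_kitchen_dock), open(d_kitchen_office)}
  ∪ add   = {at(kitchen), locked(d_kitchen_dock), open(d_kitchen_office)}

== RESULT ==
["at(kitchen)", "locked(d_kitchen_dock)", "open(d_kitchen_office)"]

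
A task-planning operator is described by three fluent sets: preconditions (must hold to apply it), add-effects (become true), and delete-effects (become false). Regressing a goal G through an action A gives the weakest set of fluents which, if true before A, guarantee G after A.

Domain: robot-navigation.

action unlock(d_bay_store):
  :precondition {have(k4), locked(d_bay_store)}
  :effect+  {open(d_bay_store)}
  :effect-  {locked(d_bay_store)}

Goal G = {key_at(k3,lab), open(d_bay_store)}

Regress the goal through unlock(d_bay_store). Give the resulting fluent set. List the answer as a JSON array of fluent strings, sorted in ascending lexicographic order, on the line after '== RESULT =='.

Regress:
  G ∩ del = {}  (empty — regression defined)
  G \ add = {key_at(k3,lab), open(d_bay_store)} \ {open(d_bay_store)} = {key_at(k3,lab)}
  ∪ pre   = {key_at(k3,lab)} ∪ {have(k4), locked(d_bay_store)}
          = {have(k4), key_at(k3,lab), locked(d_bay_store)}

== RESULT ==
["have(k4)", "key_at(k3,lab)", "locked(d_bay_store)"]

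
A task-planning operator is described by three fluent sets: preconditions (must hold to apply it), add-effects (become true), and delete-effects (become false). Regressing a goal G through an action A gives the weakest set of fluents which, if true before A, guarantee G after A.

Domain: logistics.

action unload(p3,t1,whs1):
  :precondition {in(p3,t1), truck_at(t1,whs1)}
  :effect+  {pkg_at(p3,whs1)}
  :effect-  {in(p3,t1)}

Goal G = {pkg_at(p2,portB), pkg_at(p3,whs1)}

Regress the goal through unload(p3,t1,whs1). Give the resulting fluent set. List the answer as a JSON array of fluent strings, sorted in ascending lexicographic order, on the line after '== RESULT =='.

Compute (G \ add) ∪ pre:
  G ∩ del = {}  (empty — regression defined)
  G \ add = {pkg_at(p2,portB), pkg_at(p3,whs1)} \ {pkg_at(p3,whs1)} = {pkg_at(p2,portB)}
  ∪ pre   = {pkg_at(p2,portB)} ∪ {in(p3,t1), truck_at(t1,whs1)}
          = {in(p3,t1), pkg_at(p2,portB), truck_at(t1,whs1)}

== RESULT ==
["in(p3,t1)", "pkg_at(p2,portB)", "truck_at(t1,whs1)"]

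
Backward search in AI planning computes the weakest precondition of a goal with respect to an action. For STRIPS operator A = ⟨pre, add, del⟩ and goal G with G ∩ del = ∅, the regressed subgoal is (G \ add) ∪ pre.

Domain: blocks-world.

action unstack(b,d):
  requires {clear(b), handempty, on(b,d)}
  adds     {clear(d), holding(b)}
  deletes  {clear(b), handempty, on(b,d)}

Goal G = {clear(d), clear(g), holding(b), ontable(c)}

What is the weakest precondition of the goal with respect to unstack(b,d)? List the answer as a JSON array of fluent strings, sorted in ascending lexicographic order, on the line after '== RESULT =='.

Regress:
  G ∩ del = {}  (empty — regression defined)
  G \ add = {clear(d), clear(g), holding(b), ontable(c)} \ {clear(d), holding(b)} = {clear(g), ontable(c)}
  ∪ pre   = {clear(g), ontable(c)} ∪ {clear(b), handempty, on(b,d)}
          = {clear(b), clear(g), handempty, on(b,d), ontable(c)}

== RESULT ==
["clear(b)", "clear(g)", "handempty", "on(b,d)", "ontable(c)"]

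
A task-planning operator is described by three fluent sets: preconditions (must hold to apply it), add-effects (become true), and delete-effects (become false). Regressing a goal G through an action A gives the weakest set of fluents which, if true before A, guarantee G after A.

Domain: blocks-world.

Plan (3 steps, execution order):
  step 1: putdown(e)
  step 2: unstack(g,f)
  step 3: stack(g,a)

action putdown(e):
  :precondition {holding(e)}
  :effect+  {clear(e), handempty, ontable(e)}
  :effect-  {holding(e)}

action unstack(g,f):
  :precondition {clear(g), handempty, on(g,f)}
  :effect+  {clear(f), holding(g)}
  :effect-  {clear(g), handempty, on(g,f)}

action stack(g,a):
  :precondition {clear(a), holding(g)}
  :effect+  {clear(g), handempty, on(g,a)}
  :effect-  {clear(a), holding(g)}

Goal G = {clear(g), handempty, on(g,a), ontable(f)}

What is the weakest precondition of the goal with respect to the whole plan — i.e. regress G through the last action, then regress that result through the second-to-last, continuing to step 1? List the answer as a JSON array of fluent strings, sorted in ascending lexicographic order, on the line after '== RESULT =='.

Work backward from the goal:
  through step 3 (stack(g,a)): drop {clear(g), handempty, on(g,a)}, keep {ontable(f)}, require {clear(a), holding(g)}
    → {clear(a), holding(g), ontable(f)}
  through step 2 (unstack(g,f)): drop {holding(g)}, keep {clear(a), ontable(f)}, require {clear(g), handempty, on(g,f)}
    → {clear(a), clear(g), handempty, on(g,f), ontable(f)}
  through step 1 (putdown(e)): drop {handempty}, keep {clear(a), clear(g), on(g,f), ontable(f)}, require {holding(e)}
    → {clear(a), clear(g), holding(e), on(g,f), ontable(f)}

== RESULT ==
["clear(a)", "clear(g)", "holding(e)", "on(g,f)", "ontable(f)"]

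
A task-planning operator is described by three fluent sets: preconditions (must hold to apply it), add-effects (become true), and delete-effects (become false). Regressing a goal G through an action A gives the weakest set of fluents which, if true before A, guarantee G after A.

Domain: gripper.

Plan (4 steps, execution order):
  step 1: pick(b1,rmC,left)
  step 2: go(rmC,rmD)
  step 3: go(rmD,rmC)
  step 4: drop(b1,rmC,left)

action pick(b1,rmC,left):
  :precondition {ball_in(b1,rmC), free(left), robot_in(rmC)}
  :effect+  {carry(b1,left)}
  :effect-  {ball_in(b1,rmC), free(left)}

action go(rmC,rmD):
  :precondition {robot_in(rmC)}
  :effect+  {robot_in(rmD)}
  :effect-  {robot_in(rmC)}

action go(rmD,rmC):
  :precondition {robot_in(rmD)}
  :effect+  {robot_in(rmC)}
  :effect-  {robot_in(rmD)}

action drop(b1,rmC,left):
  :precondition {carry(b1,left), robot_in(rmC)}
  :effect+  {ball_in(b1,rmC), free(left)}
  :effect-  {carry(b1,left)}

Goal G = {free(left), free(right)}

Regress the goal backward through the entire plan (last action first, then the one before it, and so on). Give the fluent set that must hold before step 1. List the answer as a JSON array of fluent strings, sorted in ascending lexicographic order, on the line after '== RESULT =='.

Work backward from the goal:
  through step 4 (drop(b1,rmC,left)): drop {free(left)}, keep {free(right)}, require {carry(b1,left), robot_in(rmC)}
    → {carry(b1,left), free(right), robot_in(rmC)}
  through step 3 (go(rmD,rmC)): drop {robot_in(rmC)}, keep {carry(b1,left), free(right)}, require {robot_in(rmD)}
    → {carry(b1,left), free(right), robot_in(rmD)}
  through step 2 (go(rmC,rmD)): drop {robot_in(rmD)}, keep {carry(b1,left), free(right)}, require {robot_in(rmC)}
    → {carry(b1,left), free(right), robot_in(rmC)}
  through step 1 (pick(b1,rmC,left)): drop {carry(b1,left)}, keep {free(right), robot_in(rmC)}, require {ball_in(b1,rmC), free(left), robot_in(rmC)}
    → {ball_in(b1,rmC), free(left), free(right), robot_in(rmC)}

== RESULT ==
["ball_in(b1,rmC)", "free(left)", "free(right)", "robot_in(rmC)"]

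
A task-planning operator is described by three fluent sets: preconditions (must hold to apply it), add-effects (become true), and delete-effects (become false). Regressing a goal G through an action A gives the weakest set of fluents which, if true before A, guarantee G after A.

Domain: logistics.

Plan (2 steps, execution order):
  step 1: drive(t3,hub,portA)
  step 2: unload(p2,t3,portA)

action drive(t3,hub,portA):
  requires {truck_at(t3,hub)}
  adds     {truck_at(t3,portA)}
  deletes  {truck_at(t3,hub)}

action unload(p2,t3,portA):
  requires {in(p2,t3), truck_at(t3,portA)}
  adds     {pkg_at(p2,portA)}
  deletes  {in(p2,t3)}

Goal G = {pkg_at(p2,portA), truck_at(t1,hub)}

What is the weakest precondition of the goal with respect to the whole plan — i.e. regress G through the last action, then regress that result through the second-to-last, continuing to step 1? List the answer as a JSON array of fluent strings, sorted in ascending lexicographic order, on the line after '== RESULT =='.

Regress step by step:
  through step 2 (unload(p2,t3,portA)): drop {pkg_at(p2,portA)}, keep {truck_at(t1,hub)}, require {in(p2,t3), truck_at(t3,portA)}
    → {in(p2,t3), truck_at(t1,hub), truck_at(t3,portA)}
  through step 1 (drive(t3,hub,portA)): drop {truck_at(t3,portA)}, keep {in(p2,t3), truck_at(t1,hub)}, require {truck_at(t3,hub)}
    → {in(p2,t3), truck_at(t1,hub), truck_at(t3,hub)}

== RESULT ==
["in(p2,t3)", "truck_at(t1,hub)", "truck_at(t3,hub)"]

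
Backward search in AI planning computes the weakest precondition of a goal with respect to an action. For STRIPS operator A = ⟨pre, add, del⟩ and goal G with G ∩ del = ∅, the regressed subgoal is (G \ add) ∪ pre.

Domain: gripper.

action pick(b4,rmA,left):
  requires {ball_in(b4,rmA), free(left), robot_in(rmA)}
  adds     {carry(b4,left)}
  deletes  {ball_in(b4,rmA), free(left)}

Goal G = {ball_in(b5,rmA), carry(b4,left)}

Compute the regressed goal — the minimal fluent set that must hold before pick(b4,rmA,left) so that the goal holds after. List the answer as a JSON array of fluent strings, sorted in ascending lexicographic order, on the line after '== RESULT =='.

Compute (G \ add) ∪ pre:
  G ∩ del = {}  (empty — regression defined)
  G \ add = {ball_in(b5,rmA), carry(b4,left)} \ {carry(b4,left)} = {ball_in(b5,rmA)}
  ∪ pre   = {ball_in(b5,rmA)} ∪ {ball_in(b4,rmA), free(left), robot_in(rmA)}
          = {ball_in(b4,rmA), ball_in(b5,rmA), free(left), robot_in(rmA)}

== RESULT ==
["ball_in(b4,rmA)", "ball_in(b5,rmA)", "free(left)", "robot_in(rmA)"]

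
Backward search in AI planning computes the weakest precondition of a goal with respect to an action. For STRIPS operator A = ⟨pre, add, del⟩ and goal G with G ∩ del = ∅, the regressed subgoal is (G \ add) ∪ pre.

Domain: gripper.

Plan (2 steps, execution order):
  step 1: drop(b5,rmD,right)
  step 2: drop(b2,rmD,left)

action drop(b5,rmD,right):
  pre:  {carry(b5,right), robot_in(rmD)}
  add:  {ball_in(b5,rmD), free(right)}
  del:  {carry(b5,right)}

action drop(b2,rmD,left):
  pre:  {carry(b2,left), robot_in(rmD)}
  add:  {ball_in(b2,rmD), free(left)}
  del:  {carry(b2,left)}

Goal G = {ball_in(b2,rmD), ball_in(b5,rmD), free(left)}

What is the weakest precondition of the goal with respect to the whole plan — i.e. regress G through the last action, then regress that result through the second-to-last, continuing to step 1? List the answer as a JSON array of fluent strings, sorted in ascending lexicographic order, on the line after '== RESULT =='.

Work backward from the goal:
  through step 2 (drop(b2,rmD,left)): drop {ball_in(b2,rmD), free(left)}, keep {ball_in(b5,rmD)}, require {carry(b2,left), robot_in(rmD)}
    → {ball_in(b5,rmD), carry(b2,left), robot_in(rmD)}
  through step 1 (drop(b5,rmD,right)): drop {ball_in(b5,rmD)}, keep {carry(b2,left), robot_in(rmD)}, require {carry(b5,right), robot_in(rmD)}
    → {carry(b2,left), carry(b5,right), robot_in(rmD)}

== RESULT ==
["carry(b2,left)", "carry(b5,right)", "robot_in(rmD)"]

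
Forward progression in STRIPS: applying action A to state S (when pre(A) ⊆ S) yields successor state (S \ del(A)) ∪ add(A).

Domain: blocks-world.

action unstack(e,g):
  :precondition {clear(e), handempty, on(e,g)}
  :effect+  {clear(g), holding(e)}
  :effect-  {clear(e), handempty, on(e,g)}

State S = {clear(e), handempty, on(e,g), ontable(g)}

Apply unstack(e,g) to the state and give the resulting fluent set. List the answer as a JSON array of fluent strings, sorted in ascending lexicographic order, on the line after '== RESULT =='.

Progress:
  pre ⊆ S: {clear(e), handempty, on(e,g)} ⊆ S  — applicable
  S \ del = {ontable(g)}
  ∪ add   = {clear(g), holding(e), ontable(g)}

== RESULT ==
["clear(g)", "holding(e)", "ontable(g)"]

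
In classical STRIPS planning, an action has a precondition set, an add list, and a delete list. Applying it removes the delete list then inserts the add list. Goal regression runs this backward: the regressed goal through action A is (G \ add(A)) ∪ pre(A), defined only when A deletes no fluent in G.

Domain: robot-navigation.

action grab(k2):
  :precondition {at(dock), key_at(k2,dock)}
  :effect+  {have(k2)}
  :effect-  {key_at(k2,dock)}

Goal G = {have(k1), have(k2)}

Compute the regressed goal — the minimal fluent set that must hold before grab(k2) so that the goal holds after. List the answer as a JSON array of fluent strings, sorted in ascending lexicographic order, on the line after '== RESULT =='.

Compute (G \ add) ∪ pre:
  G ∩ del = {}  (empty — regression defined)
  G \ add = {have(k1), have(k2)} \ {have(k2)} = {have(k1)}
  ∪ pre   = {have(k1)} ∪ {at(dock), key_at(k2,dock)}
          = {at(dock), have(k1), key_at(k2,dock)}

== RESULT ==
["at(dock)", "have(k1)", "key_at(k2,dock)"]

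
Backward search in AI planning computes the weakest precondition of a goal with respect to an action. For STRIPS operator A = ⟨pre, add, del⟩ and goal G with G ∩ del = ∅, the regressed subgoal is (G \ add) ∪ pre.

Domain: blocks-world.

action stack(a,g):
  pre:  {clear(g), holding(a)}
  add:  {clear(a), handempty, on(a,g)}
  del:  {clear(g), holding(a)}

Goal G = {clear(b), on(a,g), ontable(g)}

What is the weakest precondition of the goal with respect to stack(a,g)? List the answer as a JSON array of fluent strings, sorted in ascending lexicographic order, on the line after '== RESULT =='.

Compute (G \ add) ∪ pre:
  G ∩ del = {}  (empty — regression defined)
  G \ add = {clear(b), on(a,g), ontable(g)} \ {clear(a), handempty, on(a,g)} = {clear(b), ontable(g)}
  ∪ pre   = {clear(b), ontable(g)} ∪ {clear(g), holding(a)}
          = {clear(b), clear(g), holding(a), ontable(g)}

== RESULT ==
["clear(b)", "clear(g)", "holding(a)", "ontable(g)"]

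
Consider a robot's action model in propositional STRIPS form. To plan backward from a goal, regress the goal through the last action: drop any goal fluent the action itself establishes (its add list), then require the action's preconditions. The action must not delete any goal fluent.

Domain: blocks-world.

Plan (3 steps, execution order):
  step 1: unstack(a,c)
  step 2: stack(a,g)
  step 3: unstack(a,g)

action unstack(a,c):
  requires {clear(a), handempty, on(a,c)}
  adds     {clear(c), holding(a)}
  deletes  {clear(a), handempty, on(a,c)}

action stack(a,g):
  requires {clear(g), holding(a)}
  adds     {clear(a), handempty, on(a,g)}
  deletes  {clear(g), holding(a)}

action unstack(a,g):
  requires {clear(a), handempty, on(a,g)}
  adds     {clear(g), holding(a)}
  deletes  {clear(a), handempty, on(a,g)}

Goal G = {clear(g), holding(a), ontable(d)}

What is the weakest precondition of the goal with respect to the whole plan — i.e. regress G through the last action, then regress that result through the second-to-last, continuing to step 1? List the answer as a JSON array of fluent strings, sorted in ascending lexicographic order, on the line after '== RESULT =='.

Regress step by step:
  through step 3 (unstack(a,g)): drop {clear(g), holding(a)}, keep {ontable(d)}, require {clear(a), handempty, on(a,g)}
    → {clear(a), handempty, on(a,g), ontable(d)}
  through step 2 (stack(a,g)): drop {clear(a), handempty, on(a,g)}, keep {ontable(d)}, require {clear(g), holding(a)}
    → {clear(g), holding(a), ontable(d)}
  through step 1 (unstack(a,c)): drop {holding(a)}, keep {clear(g), ontable(d)}, require {clear(a), handempty, on(a,c)}
    → {clear(a), clear(g), handempty, on(a,c), ontable(d)}

== RESULT ==
["clear(a)", "clear(g)", "handempty", "on(a,c)", "ontable(d)"]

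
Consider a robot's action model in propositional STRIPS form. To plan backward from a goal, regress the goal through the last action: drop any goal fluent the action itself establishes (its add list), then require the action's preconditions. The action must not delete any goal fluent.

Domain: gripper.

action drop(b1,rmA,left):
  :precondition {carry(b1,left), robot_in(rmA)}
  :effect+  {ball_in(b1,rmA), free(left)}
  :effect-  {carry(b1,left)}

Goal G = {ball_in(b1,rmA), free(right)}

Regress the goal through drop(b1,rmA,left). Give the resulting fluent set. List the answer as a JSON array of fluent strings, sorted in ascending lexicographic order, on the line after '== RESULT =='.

Compute (G \ add) ∪ pre:
  G ∩ del = {}  (empty — regression defined)
  G \ add = {ball_in(b1,rmA), free(right)} \ {ball_in(b1,rmA), free(left)} = {free(right)}
  ∪ pre   = {free(right)} ∪ {carry(b1,left), robot_in(rmA)}
          = {carry(b1,left), free(right), robot_in(rmA)}

== RESULT ==
["carry(b1,left)", "free(right)", "robot_in(rmA)"]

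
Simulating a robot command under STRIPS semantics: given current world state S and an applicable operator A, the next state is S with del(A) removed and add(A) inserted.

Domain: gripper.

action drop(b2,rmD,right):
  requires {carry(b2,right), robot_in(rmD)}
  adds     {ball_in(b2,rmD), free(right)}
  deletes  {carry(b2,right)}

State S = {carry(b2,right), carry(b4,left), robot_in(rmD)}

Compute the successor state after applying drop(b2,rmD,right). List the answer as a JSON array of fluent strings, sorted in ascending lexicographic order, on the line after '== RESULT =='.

Compute (S \ del) ∪ add:
  pre ⊆ S: {carry(b2,right), robot_in(rmD)} ⊆ S  — applicable
  S \ del = {carry(b4,left), robot_in(rmD)}
  ∪ add   = {ball_in(b2,rmD), carry(b4,left), free(right), robot_in(rmD)}

== RESULT ==
["ball_in(b2,rmD)", "carry(b4,left)", "free(right)", "robot_in(rmD)"]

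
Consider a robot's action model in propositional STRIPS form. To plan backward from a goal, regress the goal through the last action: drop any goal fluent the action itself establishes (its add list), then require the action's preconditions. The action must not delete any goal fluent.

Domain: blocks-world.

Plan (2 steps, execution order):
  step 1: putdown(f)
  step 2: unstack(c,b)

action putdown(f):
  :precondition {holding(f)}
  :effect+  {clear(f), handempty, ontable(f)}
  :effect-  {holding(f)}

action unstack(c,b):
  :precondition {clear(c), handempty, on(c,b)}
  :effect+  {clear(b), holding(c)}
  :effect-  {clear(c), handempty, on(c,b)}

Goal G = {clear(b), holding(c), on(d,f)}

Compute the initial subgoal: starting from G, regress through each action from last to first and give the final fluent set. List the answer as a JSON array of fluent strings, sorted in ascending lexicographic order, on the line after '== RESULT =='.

Work backward from the goal:
  through step 2 (unstack(c,b)): drop {clear(b), holding(c)}, keep {on(d,f)}, require {clear(c), handempty, on(c,b)}
    → {clear(c), handempty, on(c,b), on(d,f)}
  through step 1 (putdown(f)): drop {handempty}, keep {clear(c), on(c,b), on(d,f)}, require {holding(f)}
    → {clear(c), holding(f), on(c,b), on(d,f)}

== RESULT ==
["clear(c)", "holding(f)", "on(c,b)", "on(d,f)"]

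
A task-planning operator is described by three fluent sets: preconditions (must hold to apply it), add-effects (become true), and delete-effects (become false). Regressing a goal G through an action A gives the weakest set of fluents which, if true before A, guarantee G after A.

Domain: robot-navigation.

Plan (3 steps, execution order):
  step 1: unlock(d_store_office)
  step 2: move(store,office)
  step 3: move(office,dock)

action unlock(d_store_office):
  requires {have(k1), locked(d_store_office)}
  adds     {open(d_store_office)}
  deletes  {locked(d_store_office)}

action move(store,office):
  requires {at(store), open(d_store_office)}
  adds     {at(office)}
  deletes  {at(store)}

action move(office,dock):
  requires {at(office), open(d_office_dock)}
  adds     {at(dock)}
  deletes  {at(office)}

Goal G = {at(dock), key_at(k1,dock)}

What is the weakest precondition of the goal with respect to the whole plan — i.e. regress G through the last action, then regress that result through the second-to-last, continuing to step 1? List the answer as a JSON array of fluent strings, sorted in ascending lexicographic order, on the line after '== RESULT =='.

Work backward from the goal:
  through step 3 (move(office,dock)): drop {at(dock)}, keep {key_at(k1,dock)}, require {at(office), open(d_office_dock)}
    → {at(office), key_at(k1,dock), open(d_office_dock)}
  through step 2 (move(store,office)): drop {at(office)}, keep {key_at(k1,dock), open(d_office_dock)}, require {at(store), open(d_store_office)}
    → {at(store), key_at(k1,dock), open(d_office_dock), open(d_store_office)}
  through step 1 (unlock(d_store_office)): drop {open(d_store_office)}, keep {at(store), key_at(k1,dock), open(d_office_dock)}, require {have(k1), locked(d_store_office)}
    → {at(store), have(k1), key_at(k1,dock), locked(d_store_office), open(d_office_dock)}

== RESULT ==
["at(store)", "have(k1)", "key_at(k1,dock)", "locked(d_store_office)", "open(d_office_dock)"]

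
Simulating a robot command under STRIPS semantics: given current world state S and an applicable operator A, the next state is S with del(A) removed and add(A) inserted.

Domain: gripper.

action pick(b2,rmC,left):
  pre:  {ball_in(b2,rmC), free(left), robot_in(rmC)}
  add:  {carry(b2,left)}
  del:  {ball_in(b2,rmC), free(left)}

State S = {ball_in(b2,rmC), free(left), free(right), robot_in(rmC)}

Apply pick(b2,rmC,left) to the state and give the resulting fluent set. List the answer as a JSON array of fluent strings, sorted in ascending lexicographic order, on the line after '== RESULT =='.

Compute (S \ del) ∪ add:
  pre ⊆ S: {ball_in(b2,rmC), free(left), robot_in(rmC)} ⊆ S  — applicable
  S \ del = {free(right), robot_in(rmC)}
  ∪ add   = {carry(b2,left), free(right), robot_in(rmC)}

== RESULT ==
["carry(b2,left)", "free(right)", "robot_in(rmC)"]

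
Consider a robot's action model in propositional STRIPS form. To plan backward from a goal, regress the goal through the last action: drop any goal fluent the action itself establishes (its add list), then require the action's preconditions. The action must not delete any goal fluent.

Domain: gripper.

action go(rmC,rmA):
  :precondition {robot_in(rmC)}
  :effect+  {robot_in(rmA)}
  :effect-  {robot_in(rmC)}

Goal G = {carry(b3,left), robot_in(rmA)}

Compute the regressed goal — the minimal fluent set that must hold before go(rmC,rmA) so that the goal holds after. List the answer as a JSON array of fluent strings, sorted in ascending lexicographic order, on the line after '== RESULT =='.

Compute (G \ add) ∪ pre:
  G ∩ del = {}  (empty — regression defined)
  G \ add = {carry(b3,left), robot_in(rmA)} \ {robot_in(rmA)} = {carry(b3,left)}
  ∪ pre   = {carry(b3,left)} ∪ {robot_in(rmC)}
          = {carry(b3,left), robot_in(rmC)}

== RESULT ==
["carry(b3,left)", "robot_in(rmC)"]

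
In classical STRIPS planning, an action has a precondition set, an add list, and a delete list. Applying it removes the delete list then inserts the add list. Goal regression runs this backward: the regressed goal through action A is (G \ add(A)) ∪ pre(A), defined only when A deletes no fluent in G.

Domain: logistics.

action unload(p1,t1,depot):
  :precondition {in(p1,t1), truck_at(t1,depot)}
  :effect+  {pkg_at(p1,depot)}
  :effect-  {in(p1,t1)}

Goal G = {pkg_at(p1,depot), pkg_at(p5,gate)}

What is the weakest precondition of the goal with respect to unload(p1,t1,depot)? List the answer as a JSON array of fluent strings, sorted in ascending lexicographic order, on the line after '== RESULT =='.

Compute (G \ add) ∪ pre:
  G ∩ del = {}  (empty — regression defined)
  G \ add = {pkg_at(p1,depot), pkg_at(p5,gate)} \ {pkg_at(p1,depot)} = {pkg_at(p5,gate)}
  ∪ pre   = {pkg_at(p5,gate)} ∪ {in(p1,t1), truck_at(t1,depot)}
          = {in(p1,t1), pkg_at(p5,gate), truck_at(t1,depot)}

== RESULT ==
["in(p1,t1)", "pkg_at(p5,gate)", "truck_at(t1,depot)"]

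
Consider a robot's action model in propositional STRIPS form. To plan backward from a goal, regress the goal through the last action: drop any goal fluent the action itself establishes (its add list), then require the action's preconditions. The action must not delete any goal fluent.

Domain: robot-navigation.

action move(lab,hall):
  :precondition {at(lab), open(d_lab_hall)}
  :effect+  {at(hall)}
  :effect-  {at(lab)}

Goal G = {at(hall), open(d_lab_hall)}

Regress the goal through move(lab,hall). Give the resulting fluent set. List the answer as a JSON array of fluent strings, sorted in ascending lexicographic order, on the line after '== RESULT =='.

Regress:
  G ∩ del = {}  (empty — regression defined)
  G \ add = {at(hall), open(d_lab_hall)} \ {at(hall)} = {open(d_lab_hall)}
  ∪ pre   = {open(d_lab_hall)} ∪ {at(lab), open(d_lab_hall)}
          = {at(lab), open(d_lab_hall)}

== RESULT ==
["at(lab)", "open(d_lab_hall)"]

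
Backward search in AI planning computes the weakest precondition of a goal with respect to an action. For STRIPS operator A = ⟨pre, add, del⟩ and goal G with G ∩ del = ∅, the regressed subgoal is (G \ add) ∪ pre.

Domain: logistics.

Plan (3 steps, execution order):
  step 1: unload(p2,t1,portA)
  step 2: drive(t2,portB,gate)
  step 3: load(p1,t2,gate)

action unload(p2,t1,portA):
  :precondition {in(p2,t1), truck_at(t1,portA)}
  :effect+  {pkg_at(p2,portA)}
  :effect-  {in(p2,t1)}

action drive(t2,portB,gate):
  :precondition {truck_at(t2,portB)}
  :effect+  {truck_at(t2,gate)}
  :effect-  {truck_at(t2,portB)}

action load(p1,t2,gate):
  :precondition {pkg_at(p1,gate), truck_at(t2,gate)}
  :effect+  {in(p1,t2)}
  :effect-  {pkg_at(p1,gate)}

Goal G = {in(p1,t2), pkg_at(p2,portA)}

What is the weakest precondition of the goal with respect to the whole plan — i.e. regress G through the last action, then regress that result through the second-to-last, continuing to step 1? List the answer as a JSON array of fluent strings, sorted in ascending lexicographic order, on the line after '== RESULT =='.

Work backward from the goal:
  through step 3 (load(p1,t2,gate)): drop {in(p1,t2)}, keep {pkg_at(p2,portA)}, require {pkg_at(p1,gate), truck_at(t2,gate)}
    → {pkg_at(p1,gate), pkg_at(p2,portA), truck_at(t2,gate)}
  through step 2 (drive(t2,portB,gate)): drop {truck_at(t2,gate)}, keep {pkg_at(p1,gate), pkg_at(p2,portA)}, require {truck_at(t2,portB)}
    → {pkg_at(p1,gate), pkg_at(p2,portA), truck_at(t2,portB)}
  through step 1 (unload(p2,t1,portA)): drop {pkg_at(p2,portA)}, keep {pkg_at(p1,gate), truck_at(t2,portB)}, require {in(p2,t1), truck_at(t1,portA)}
    → {in(p2,t1), pkg_at(p1,gate), truck_at(t1,portA), truck_at(t2,portB)}

== RESULT ==
["in(p2,t1)", "pkg_at(p1,gate)", "truck_at(t1,portA)", "truck_at(t2,portB)"]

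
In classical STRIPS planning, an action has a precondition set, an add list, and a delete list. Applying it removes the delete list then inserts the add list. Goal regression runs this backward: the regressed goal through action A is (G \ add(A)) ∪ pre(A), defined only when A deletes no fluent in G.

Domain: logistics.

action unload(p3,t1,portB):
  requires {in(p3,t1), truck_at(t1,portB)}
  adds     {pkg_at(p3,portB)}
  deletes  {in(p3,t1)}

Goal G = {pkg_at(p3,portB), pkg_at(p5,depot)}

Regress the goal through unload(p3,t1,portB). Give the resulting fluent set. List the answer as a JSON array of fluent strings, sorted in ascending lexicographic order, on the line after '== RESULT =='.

Compute (G \ add) ∪ pre:
  G ∩ del = {}  (empty — regression defined)
  G \ add = {pkg_at(p3,portB), pkg_at(p5,depot)} \ {pkg_at(p3,portB)} = {pkg_at(p5,depot)}
  ∪ pre   = {pkg_at(p5,depot)} ∪ {in(p3,t1), truck_at(t1,portB)}
          = {in(p3,t1), pkg_at(p5,depot), truck_at(t1,portB)}

== RESULT ==
["in(p3,t1)", "pkg_at(p5,depot)", "truck_at(t1,portB)"]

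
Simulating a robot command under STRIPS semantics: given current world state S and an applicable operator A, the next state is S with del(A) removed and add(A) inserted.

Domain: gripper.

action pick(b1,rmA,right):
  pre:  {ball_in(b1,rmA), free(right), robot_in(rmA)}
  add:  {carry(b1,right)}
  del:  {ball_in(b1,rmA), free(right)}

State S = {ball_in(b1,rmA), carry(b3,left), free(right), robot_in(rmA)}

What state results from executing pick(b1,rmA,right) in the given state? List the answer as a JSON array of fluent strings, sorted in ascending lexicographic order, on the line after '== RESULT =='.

Progress:
  pre ⊆ S: {ball_in(b1,rmA), free(right), robot_in(rmA)} ⊆ S  — applicable
  S \ del = {carry(b3,left), robot_in(rmA)}
  ∪ add   = {carry(b1,right), carry(b3,left), robot_in(rmA)}

== RESULT ==
["carry(b1,right)", "carry(b3,left)", "robot_in(rmA)"]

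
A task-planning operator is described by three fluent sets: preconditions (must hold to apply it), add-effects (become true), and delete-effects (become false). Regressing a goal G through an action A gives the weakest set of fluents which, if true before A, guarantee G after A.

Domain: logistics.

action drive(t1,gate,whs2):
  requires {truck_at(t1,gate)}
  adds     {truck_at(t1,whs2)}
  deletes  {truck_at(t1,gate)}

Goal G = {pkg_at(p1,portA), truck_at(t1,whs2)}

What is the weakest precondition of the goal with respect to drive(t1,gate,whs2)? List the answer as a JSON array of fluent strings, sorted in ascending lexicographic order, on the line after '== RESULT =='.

Regress:
  G ∩ del = {}  (empty — regression defined)
  G \ add = {pkg_at(p1,portA), truck_at(t1,whs2)} \ {truck_at(t1,whs2)} = {pkg_at(p1,portA)}
  ∪ pre   = {pkg_at(p1,portA)} ∪ {truck_at(t1,gate)}
          = {pkg_at(p1,portA), truck_at(t1,gate)}

== RESULT ==
["pkg_at(p1,portA)", "truck_at(t1,gate)"]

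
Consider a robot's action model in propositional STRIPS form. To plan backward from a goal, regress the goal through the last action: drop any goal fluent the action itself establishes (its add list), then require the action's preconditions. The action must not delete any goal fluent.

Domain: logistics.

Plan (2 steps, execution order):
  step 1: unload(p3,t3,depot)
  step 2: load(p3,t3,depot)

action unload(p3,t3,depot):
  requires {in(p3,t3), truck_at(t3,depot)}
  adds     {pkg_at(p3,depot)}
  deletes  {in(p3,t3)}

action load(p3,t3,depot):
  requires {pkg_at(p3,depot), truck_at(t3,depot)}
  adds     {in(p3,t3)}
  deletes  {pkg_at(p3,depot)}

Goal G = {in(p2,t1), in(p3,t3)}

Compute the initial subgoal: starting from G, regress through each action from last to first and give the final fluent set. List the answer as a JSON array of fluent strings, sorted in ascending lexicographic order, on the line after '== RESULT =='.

Regress step by step:
  through step 2 (load(p3,t3,depot)): drop {in(p3,t3)}, keep {in(p2,t1)}, require {pkg_at(p3,depot), truck_at(t3,depot)}
    → {in(p2,t1), pkg_at(p3,depot), truck_at(t3,depot)}
  through step 1 (unload(p3,t3,depot)): drop {pkg_at(p3,depot)}, keep {in(p2,t1), truck_at(t3,depot)}, require {in(p3,t3), truck_at(t3,depot)}
    → {in(p2,t1), in(p3,t3), truck_at(t3,depot)}

== RESULT ==
["in(p2,t1)", "in(p3,t3)", "truck_at(t3,depot)"]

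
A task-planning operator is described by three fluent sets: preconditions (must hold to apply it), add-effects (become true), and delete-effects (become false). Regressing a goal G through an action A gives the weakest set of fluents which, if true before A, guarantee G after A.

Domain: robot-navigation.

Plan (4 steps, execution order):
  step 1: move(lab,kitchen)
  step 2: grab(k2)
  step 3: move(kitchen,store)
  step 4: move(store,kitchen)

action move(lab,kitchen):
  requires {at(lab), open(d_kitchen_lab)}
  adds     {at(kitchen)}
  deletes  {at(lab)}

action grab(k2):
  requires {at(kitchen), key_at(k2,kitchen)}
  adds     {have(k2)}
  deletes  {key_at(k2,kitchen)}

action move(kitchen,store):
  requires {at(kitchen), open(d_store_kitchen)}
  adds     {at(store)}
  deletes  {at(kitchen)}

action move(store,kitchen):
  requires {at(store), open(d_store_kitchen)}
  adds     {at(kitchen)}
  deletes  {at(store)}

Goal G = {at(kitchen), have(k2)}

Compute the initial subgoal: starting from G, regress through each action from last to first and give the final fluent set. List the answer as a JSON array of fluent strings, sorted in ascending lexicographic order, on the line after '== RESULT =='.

Work backward from the goal:
  through step 4 (move(store,kitchen)): drop {at(kitchen)}, keep {have(k2)}, require {at(store), open(d_store_kitchen)}
    → {at(store), have(k2), open(d_store_kitchen)}
  through step 3 (move(kitchen,store)): drop {at(store)}, keep {have(k2), open(d_store_kitchen)}, require {at(kitchen), open(d_store_kitchen)}
    → {at(kitchen), have(k2), open(d_store_kitchen)}
  through step 2 (grab(k2)): drop {have(k2)}, keep {at(kitchen), open(d_store_kitchen)}, require {at(kitchen), key_at(k2,kitchen)}
    → {at(kitchen), key_at(k2,kitchen), open(d_store_kitchen)}
  through step 1 (move(lab,kitchen)): drop {at(kitchen)}, keep {key_at(k2,kitchen), open(d_store_kitchen)}, require {at(lab), open(d_kitchen_lab)}
    → {at(lab), key_at(k2,kitchen), open(d_kitchen_lab), open(d_store_kitchen)}

== RESULT ==
["at(lab)", "key_at(k2,kitchen)", "open(d_kitchen_lab)", "open(d_store_kitchen)"]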